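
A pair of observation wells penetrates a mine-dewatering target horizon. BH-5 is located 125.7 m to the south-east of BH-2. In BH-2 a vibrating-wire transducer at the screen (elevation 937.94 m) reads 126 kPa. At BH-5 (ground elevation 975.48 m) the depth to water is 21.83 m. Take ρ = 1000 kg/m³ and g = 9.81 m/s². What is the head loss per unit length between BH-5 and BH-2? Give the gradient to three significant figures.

i ≈ 0.0228 m/m

Pressure head at BH-2: ψ = P/(ρg) = 126×1000 / (1000 × 9.81) = 12.84 m.
Total head at BH-2: h = z + ψ = 937.94 + 12.84 = 950.78 m.
Total head at BH-5: h = 975.48 − 21.83 = 953.65 m.
Head difference: h(BH-2) − h(BH-5) = 950.78 − 953.65 = -2.87 m.
Hydraulic gradient: i = |Δh| / L = 2.87 / 125.7 = 0.0228.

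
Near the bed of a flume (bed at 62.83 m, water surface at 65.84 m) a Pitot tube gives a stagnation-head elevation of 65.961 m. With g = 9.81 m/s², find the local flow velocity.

v ≈ 1.54 m/s

Near the bed, under hydrostatic conditions, the piezometric head (z + ψ) equals the free-surface elevation, 65.84 m.
Velocity head = total − piezometric = 65.961 − 65.84 = 0.121 m.
v = √(2g·h_v) = √(2 × 9.81 × 0.121) = 1.54 m/s.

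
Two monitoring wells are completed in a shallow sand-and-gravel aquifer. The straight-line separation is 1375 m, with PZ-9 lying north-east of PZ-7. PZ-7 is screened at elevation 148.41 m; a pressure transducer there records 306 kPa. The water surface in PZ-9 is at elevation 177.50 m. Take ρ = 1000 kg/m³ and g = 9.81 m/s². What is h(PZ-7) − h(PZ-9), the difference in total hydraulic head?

Δh ≈ 2.10 m

Pressure head at PZ-7: ψ = P/(ρg) = 306×1000 / (1000 × 9.81) = 31.19 m.
Total head at PZ-7: h = z + ψ = 148.41 + 31.19 = 179.60 m.
Total head at PZ-9: h = 177.50 m (water level in the piezometer is the total head).
Head difference: h(PZ-7) − h(PZ-9) = 179.60 − 177.50 = 2.10 m.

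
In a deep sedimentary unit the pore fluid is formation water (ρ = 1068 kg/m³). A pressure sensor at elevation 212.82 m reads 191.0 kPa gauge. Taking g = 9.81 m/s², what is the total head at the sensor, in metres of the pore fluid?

h ≈ 231.05 m

ψ = P/(ρg) = 191.0×1000 / (1068 × 9.81) = 18.23 m.
h = z + ψ = 212.82 + 18.23 = 231.05 m.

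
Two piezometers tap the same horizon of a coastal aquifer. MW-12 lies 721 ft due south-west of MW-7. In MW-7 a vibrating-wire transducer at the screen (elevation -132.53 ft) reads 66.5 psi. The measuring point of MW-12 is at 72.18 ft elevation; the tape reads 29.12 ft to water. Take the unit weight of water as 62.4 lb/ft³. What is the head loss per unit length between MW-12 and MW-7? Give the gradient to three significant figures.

Pressure head at MW-7: ψ = 144·P/γ = 144 × 66.5 / 62.4 = 153.46 ft.
Total head at MW-7: h = z + ψ = -132.53 + 153.46 = 20.93 ft.
Total head at MW-12: h = 72.18 − 29.12 = 43.06 ft.
Head difference: h(MW-7) − h(MW-12) = 20.93 − 43.06 = -22.13 ft.
Hydraulic gradient: i = |Δh| / L = 22.13 / 721 = 0.0307.

i ≈ 0.0307 ft/ft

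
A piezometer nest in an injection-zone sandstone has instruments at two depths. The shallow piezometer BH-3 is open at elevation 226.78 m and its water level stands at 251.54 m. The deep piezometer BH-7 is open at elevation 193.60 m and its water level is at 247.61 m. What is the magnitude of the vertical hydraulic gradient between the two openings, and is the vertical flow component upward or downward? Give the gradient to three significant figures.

|i_v| ≈ 0.118; vertical flow is downward

Total head at BH-3: h = 251.54 m (water level in the standpipe).
Total head at BH-7: h = 247.61 m.
Δh = h(BH-3) − h(BH-7) = 251.54 − 247.61 = 3.93 m.
Vertical separation Δz = 226.78 − 193.60 = 33.18 m.
|i_v| = |Δh| / Δz = 3.93 / 33.18 = 0.118.
Head is higher in the shallow piezometer, so vertical flow is downward (recharge condition).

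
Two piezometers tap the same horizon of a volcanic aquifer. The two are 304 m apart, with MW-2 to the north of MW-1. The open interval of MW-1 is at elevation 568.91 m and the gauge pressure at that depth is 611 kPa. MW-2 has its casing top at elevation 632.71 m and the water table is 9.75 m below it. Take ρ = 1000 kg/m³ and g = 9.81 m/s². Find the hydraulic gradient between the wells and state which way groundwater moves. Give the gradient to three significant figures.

Pressure head at MW-1: ψ = P/(ρg) = 611×1000 / (1000 × 9.81) = 62.28 m.
Total head at MW-1: h = z + ψ = 568.91 + 62.28 = 631.19 m.
Total head at MW-2: h = 632.71 − 9.75 = 622.96 m.
Head difference: h(MW-1) − h(MW-2) = 631.19 − 622.96 = 8.23 m.
Hydraulic gradient: i = |Δh| / L = 8.23 / 304 = 0.0271.
Flow is from higher to lower head: from MW-1 toward MW-2, i.e. toward the north.

i ≈ 0.0271; groundwater flows toward the north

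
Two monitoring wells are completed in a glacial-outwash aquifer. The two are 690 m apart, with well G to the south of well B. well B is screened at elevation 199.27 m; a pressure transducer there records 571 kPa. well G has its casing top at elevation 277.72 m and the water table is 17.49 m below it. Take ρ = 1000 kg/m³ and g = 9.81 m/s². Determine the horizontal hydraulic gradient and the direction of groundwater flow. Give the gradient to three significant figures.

Pressure head at well B: ψ = P/(ρg) = 571×1000 / (1000 × 9.81) = 58.21 m.
Total head at well B: h = z + ψ = 199.27 + 58.21 = 257.48 m.
Total head at well G: h = 277.72 − 17.49 = 260.23 m.
Head difference: h(well B) − h(well G) = 257.48 − 260.23 = -2.75 m.
Hydraulic gradient: i = |Δh| / L = 2.75 / 690 = 0.00399.
Flow is from higher to lower head: from well G toward well B, i.e. toward the north.

i ≈ 0.00399; groundwater flows toward the north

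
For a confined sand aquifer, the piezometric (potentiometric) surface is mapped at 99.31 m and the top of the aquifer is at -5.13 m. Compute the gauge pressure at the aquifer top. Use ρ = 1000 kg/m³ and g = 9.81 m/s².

Pressure head at the aquifer top: ψ = h − z = 99.31 − (-5.13) = 104.44 m.
P = ρgψ = 1000 × 9.81 × 104.44 = 1024556 Pa ≈ 1020 kPa.

P ≈ 1020 kPa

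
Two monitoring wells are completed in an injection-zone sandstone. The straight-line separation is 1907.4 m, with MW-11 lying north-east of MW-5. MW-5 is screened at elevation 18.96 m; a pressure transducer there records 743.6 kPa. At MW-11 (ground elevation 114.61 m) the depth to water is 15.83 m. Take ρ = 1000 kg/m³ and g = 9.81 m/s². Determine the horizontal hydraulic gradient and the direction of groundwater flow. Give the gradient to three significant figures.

i ≈ 0.00211; groundwater flows toward the south-west

Pressure head at MW-5: ψ = P/(ρg) = 743.6×1000 / (1000 × 9.81) = 75.80 m.
Total head at MW-5: h = z + ψ = 18.96 + 75.80 = 94.76 m.
Total head at MW-11: h = 114.61 − 15.83 = 98.78 m.
Head difference: h(MW-5) − h(MW-11) = 94.76 − 98.78 = -4.02 m.
Hydraulic gradient: i = |Δh| / L = 4.02 / 1907.4 = 0.00211.
Flow is from higher to lower head: from MW-11 toward MW-5, i.e. toward the south-west.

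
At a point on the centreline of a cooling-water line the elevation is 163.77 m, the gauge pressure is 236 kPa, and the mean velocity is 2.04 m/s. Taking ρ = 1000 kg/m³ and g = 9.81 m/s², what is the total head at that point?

Pressure head ψ = P/(ρg) = 236×1000 / (1000 × 9.81) = 24.06 m.
Velocity head = v²/(2g) = 2.04² / (2 × 9.81) = 0.212 m.
h = z + ψ + v²/(2g) = 163.77 + 24.06 + 0.212 = 188.04 m.

h ≈ 188.04 m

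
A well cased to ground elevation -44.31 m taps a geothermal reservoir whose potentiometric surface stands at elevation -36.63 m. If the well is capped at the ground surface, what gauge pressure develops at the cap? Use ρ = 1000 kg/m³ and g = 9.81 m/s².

P ≈ 75.3 kPa

Head above the cap: Δh = -36.63 − (-44.31) = 7.68 m.
P = ρgΔh = 1000 × 9.81 × 7.68 = 75341 Pa ≈ 75.3 kPa.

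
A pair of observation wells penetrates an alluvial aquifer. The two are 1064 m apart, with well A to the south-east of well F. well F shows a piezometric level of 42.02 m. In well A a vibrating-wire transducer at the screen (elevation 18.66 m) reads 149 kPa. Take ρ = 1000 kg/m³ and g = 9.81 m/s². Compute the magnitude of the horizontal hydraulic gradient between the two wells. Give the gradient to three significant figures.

i ≈ 0.00768

Total head at well F: h = 42.02 m (water level in the piezometer is the total head).
Pressure head at well A: ψ = P/(ρg) = 149×1000 / (1000 × 9.81) = 15.19 m.
Total head at well A: h = z + ψ = 18.66 + 15.19 = 33.85 m.
Head difference: h(well F) − h(well A) = 42.02 − 33.85 = 8.17 m.
Hydraulic gradient: i = |Δh| / L = 8.17 / 1064 = 0.00768.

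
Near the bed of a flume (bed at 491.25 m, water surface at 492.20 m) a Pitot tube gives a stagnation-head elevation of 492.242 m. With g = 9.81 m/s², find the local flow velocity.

v ≈ 0.908 m/s

Near the bed, under hydrostatic conditions, the piezometric head (z + ψ) equals the free-surface elevation, 492.20 m.
Velocity head = total − piezometric = 492.242 − 492.20 = 0.042 m.
v = √(2g·h_v) = √(2 × 9.81 × 0.042) = 0.908 m/s.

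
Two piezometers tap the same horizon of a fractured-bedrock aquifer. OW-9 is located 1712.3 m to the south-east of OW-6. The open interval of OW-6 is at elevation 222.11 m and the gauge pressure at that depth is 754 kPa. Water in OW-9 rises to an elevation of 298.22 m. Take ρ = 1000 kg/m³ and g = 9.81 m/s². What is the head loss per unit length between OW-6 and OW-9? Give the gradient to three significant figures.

Pressure head at OW-6: ψ = P/(ρg) = 754×1000 / (1000 × 9.81) = 76.86 m.
Total head at OW-6: h = z + ψ = 222.11 + 76.86 = 298.97 m.
Total head at OW-9: h = 298.22 m (water level in the piezometer is the total head).
Head difference: h(OW-6) − h(OW-9) = 298.97 − 298.22 = 0.75 m.
Hydraulic gradient: i = |Δh| / L = 0.75 / 1712.3 = 0.000438.

i ≈ 0.000438 m/m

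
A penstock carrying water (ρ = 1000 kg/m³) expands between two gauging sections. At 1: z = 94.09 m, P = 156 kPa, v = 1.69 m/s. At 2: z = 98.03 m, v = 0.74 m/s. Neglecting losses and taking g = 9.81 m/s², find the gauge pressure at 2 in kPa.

P₂ ≈ 119 kPa

Pressure head at 1: ψ₁ = P₁/(ρg) = 156×1000 / (1000 × 9.81) = 15.90 m.
Velocity heads: v₁²/2g = 1.69²/19.62 = 0.146 m; v₂²/2g = 0.74²/19.62 = 0.028 m.
Total head H = z₁ + ψ₁ + v₁²/2g = 94.09 + 15.90 + 0.146 = 110.14 m.
ψ₂ = H − z₂ − v₂²/2g = 110.14 − 98.03 − 0.028 = 12.08 m.
P₂ = ρgψ₂ = 1000 × 9.81 × 12.08 ≈ 119 kPa.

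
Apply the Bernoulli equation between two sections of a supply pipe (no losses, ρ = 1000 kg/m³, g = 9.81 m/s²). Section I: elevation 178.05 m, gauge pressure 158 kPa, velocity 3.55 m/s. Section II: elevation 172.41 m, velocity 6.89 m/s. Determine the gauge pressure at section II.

P₂ ≈ 196 kPa

Pressure head at I: ψ₁ = P₁/(ρg) = 158×1000 / (1000 × 9.81) = 16.11 m.
Velocity heads: v₁²/2g = 3.55²/19.62 = 0.642 m; v₂²/2g = 6.89²/19.62 = 2.420 m.
Total head H = z₁ + ψ₁ + v₁²/2g = 178.05 + 16.11 + 0.642 = 194.80 m.
ψ₂ = H − z₂ − v₂²/2g = 194.80 − 172.41 − 2.420 = 19.97 m.
P₂ = ρgψ₂ = 1000 × 9.81 × 19.97 ≈ 196 kPa.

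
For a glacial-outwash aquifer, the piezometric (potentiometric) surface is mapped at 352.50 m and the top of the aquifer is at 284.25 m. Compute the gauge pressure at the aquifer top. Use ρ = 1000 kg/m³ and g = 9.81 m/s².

Pressure head at the aquifer top: ψ = h − z = 352.50 − 284.25 = 68.25 m.
P = ρgψ = 1000 × 9.81 × 68.25 = 669532 Pa ≈ 670 kPa.

P ≈ 670 kPa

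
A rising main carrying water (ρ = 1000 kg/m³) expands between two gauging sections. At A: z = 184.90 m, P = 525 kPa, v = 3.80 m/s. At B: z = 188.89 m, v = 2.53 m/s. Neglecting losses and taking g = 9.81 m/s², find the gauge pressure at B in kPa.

P₂ ≈ 490 kPa

Pressure head at A: ψ₁ = P₁/(ρg) = 525×1000 / (1000 × 9.81) = 53.52 m.
Velocity heads: v₁²/2g = 3.80²/19.62 = 0.736 m; v₂²/2g = 2.53²/19.62 = 0.326 m.
Total head H = z₁ + ψ₁ + v₁²/2g = 184.90 + 53.52 + 0.736 = 239.16 m.
ψ₂ = H − z₂ − v₂²/2g = 239.16 − 188.89 − 0.326 = 49.94 m.
P₂ = ρgψ₂ = 1000 × 9.81 × 49.94 ≈ 490 kPa.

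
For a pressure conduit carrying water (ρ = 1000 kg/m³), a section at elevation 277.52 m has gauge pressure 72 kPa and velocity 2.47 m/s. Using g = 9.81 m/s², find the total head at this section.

Pressure head ψ = P/(ρg) = 72×1000 / (1000 × 9.81) = 7.34 m.
Velocity head = v²/(2g) = 2.47² / (2 × 9.81) = 0.311 m.
h = z + ψ + v²/(2g) = 277.52 + 7.34 + 0.311 = 285.17 m.

h ≈ 285.17 m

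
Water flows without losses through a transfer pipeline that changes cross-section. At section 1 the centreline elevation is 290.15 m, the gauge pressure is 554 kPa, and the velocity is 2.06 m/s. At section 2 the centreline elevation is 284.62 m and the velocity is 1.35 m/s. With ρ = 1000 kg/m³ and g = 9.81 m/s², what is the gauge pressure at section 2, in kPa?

P₂ ≈ 609 kPa

Pressure head at 1: ψ₁ = P₁/(ρg) = 554×1000 / (1000 × 9.81) = 56.47 m.
Velocity heads: v₁²/2g = 2.06²/19.62 = 0.216 m; v₂²/2g = 1.35²/19.62 = 0.093 m.
Total head H = z₁ + ψ₁ + v₁²/2g = 290.15 + 56.47 + 0.216 = 346.84 m.
ψ₂ = H − z₂ − v₂²/2g = 346.84 − 284.62 − 0.093 = 62.13 m.
P₂ = ρgψ₂ = 1000 × 9.81 × 62.13 ≈ 609 kPa.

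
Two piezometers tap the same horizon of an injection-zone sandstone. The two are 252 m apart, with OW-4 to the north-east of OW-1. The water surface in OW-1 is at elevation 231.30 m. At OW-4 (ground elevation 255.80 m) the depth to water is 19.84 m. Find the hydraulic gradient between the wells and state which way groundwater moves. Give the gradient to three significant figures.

Total head at OW-1: h = 231.30 m (water level in the piezometer is the total head).
Total head at OW-4: h = 255.80 − 19.84 = 235.96 m.
Head difference: h(OW-1) − h(OW-4) = 231.30 − 235.96 = -4.66 m.
Hydraulic gradient: i = |Δh| / L = 4.66 / 252 = 0.0185.
Flow is from higher to lower head: from OW-4 toward OW-1, i.e. toward the south-west.

i ≈ 0.0185; groundwater flows toward the south-west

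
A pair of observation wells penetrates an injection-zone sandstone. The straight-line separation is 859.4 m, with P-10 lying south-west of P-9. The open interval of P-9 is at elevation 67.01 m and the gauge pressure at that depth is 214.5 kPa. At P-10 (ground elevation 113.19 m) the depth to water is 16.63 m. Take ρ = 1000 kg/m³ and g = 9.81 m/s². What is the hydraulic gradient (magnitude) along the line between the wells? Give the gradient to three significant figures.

Pressure head at P-9: ψ = P/(ρg) = 214.5×1000 / (1000 × 9.81) = 21.87 m.
Total head at P-9: h = z + ψ = 67.01 + 21.87 = 88.88 m.
Total head at P-10: h = 113.19 − 16.63 = 96.56 m.
Head difference: h(P-9) − h(P-10) = 88.88 − 96.56 = -7.68 m.
Hydraulic gradient: i = |Δh| / L = 7.68 / 859.4 = 0.00894.

i ≈ 0.00894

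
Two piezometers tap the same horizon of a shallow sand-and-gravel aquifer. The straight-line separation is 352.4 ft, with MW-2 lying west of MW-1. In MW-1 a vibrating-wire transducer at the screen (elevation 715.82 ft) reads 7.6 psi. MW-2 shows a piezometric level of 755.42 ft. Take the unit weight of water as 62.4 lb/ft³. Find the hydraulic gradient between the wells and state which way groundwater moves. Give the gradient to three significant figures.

Pressure head at MW-1: ψ = 144·P/γ = 144 × 7.6 / 62.4 = 17.54 ft.
Total head at MW-1: h = z + ψ = 715.82 + 17.54 = 733.36 ft.
Total head at MW-2: h = 755.42 ft (water level in the piezometer is the total head).
Head difference: h(MW-1) − h(MW-2) = 733.36 − 755.42 = -22.06 ft.
Hydraulic gradient: i = |Δh| / L = 22.06 / 352.4 = 0.0626.
Flow is from higher to lower head: from MW-2 toward MW-1, i.e. toward the east.

i ≈ 0.0626; groundwater flows toward the east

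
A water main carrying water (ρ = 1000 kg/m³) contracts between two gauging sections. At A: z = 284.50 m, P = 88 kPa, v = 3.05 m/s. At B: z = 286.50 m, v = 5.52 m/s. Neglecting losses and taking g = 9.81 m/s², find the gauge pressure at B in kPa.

Pressure head at A: ψ₁ = P₁/(ρg) = 88×1000 / (1000 × 9.81) = 8.97 m.
Velocity heads: v₁²/2g = 3.05²/19.62 = 0.474 m; v₂²/2g = 5.52²/19.62 = 1.553 m.
Total head H = z₁ + ψ₁ + v₁²/2g = 284.50 + 8.97 + 0.474 = 293.94 m.
ψ₂ = H − z₂ − v₂²/2g = 293.94 − 286.50 − 1.553 = 5.89 m.
P₂ = ρgψ₂ = 1000 × 9.81 × 5.89 ≈ 57.8 kPa.

P₂ ≈ 57.8 kPa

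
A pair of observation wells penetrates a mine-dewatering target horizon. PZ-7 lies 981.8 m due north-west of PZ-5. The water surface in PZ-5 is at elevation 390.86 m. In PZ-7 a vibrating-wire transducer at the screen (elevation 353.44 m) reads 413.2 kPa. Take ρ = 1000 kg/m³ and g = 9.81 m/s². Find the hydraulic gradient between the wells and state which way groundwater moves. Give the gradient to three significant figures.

Total head at PZ-5: h = 390.86 m (water level in the piezometer is the total head).
Pressure head at PZ-7: ψ = P/(ρg) = 413.2×1000 / (1000 × 9.81) = 42.12 m.
Total head at PZ-7: h = z + ψ = 353.44 + 42.12 = 395.56 m.
Head difference: h(PZ-5) − h(PZ-7) = 390.86 − 395.56 = -4.70 m.
Hydraulic gradient: i = |Δh| / L = 4.70 / 981.8 = 0.00479.
Flow is from higher to lower head: from PZ-7 toward PZ-5, i.e. toward the south-east.

i ≈ 0.00479; groundwater flows toward the south-east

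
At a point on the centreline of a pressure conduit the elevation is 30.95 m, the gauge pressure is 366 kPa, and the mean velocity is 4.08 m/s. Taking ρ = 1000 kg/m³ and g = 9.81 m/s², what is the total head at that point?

Pressure head ψ = P/(ρg) = 366×1000 / (1000 × 9.81) = 37.31 m.
Velocity head = v²/(2g) = 4.08² / (2 × 9.81) = 0.848 m.
h = z + ψ + v²/(2g) = 30.95 + 37.31 + 0.848 = 69.11 m.

h ≈ 69.11 m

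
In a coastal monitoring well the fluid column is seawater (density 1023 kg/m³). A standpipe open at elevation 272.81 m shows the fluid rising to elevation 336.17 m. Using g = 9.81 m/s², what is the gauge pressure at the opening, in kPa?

P ≈ 636 kPa

Pressure head ψ = h − z = 336.17 − 272.81 = 63.36 m.
P = ρgψ = 1023 × 9.81 × 63.36 = 635858 Pa ≈ 636 kPa.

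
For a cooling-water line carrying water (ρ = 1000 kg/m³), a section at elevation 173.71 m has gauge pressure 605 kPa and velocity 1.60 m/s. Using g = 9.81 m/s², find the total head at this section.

Pressure head ψ = P/(ρg) = 605×1000 / (1000 × 9.81) = 61.67 m.
Velocity head = v²/(2g) = 1.60² / (2 × 9.81) = 0.130 m.
h = z + ψ + v²/(2g) = 173.71 + 61.67 + 0.130 = 235.51 m.

h ≈ 235.51 m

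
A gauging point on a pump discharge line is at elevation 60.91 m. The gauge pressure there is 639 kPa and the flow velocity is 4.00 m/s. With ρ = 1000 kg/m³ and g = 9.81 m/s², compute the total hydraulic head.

h ≈ 126.86 m

Pressure head ψ = P/(ρg) = 639×1000 / (1000 × 9.81) = 65.14 m.
Velocity head = v²/(2g) = 4.00² / (2 × 9.81) = 0.815 m.
h = z + ψ + v²/(2g) = 60.91 + 65.14 + 0.815 = 126.86 m.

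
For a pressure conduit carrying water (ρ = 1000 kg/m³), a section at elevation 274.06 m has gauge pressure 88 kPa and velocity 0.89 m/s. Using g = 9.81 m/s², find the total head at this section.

Pressure head ψ = P/(ρg) = 88×1000 / (1000 × 9.81) = 8.97 m.
Velocity head = v²/(2g) = 0.89² / (2 × 9.81) = 0.040 m.
h = z + ψ + v²/(2g) = 274.06 + 8.97 + 0.040 = 283.07 m.

h ≈ 283.07 m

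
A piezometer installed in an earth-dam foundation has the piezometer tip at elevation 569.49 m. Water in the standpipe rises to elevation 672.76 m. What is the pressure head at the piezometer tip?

Total head h = 672.76 m (the water-surface elevation in the piezometer).
Pressure head ψ = h − z = 672.76 − 569.49 = 103.27 m.

ψ ≈ 103.27 m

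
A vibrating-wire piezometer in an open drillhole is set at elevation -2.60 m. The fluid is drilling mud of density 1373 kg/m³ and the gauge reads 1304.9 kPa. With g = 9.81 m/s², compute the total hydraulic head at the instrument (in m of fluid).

ψ = P/(ρg) = 1304.9×1000 / (1373 × 9.81) = 96.88 m.
h = z + ψ = -2.60 + 96.88 = 94.28 m.

h ≈ 94.28 m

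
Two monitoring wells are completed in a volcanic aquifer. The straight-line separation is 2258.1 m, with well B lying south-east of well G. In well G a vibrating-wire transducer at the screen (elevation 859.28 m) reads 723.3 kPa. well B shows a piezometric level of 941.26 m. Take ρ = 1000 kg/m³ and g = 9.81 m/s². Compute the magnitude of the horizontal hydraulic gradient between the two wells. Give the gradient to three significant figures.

i ≈ 0.00365

Pressure head at well G: ψ = P/(ρg) = 723.3×1000 / (1000 × 9.81) = 73.73 m.
Total head at well G: h = z + ψ = 859.28 + 73.73 = 933.01 m.
Total head at well B: h = 941.26 m (water level in the piezometer is the total head).
Head difference: h(well G) − h(well B) = 933.01 − 941.26 = -8.25 m.
Hydraulic gradient: i = |Δh| / L = 8.25 / 2258.1 = 0.00365.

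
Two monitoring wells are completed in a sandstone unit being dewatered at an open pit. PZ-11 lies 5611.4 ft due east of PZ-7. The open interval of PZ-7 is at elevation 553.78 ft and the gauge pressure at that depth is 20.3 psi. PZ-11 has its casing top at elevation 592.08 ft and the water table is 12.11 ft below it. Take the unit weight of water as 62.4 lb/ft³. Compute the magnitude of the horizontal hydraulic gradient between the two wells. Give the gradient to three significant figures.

i ≈ 0.00368

Pressure head at PZ-7: ψ = 144·P/γ = 144 × 20.3 / 62.4 = 46.85 ft.
Total head at PZ-7: h = z + ψ = 553.78 + 46.85 = 600.63 ft.
Total head at PZ-11: h = 592.08 − 12.11 = 579.97 ft.
Head difference: h(PZ-7) − h(PZ-11) = 600.63 − 579.97 = 20.66 ft.
Hydraulic gradient: i = |Δh| / L = 20.66 / 5611.4 = 0.00368.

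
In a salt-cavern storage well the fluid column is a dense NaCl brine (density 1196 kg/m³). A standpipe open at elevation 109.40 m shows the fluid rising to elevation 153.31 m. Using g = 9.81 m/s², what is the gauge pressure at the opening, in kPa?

P ≈ 515 kPa

Pressure head ψ = h − z = 153.31 − 109.40 = 43.91 m.
P = ρgψ = 1196 × 9.81 × 43.91 = 515185 Pa ≈ 515 kPa.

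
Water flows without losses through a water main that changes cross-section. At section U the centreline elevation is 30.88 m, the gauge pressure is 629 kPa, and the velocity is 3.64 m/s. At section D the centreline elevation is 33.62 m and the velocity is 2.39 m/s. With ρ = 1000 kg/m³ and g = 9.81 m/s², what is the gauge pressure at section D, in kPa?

P₂ ≈ 606 kPa

Pressure head at U: ψ₁ = P₁/(ρg) = 629×1000 / (1000 × 9.81) = 64.12 m.
Velocity heads: v₁²/2g = 3.64²/19.62 = 0.675 m; v₂²/2g = 2.39²/19.62 = 0.291 m.
Total head H = z₁ + ψ₁ + v₁²/2g = 30.88 + 64.12 + 0.675 = 95.67 m.
ψ₂ = H − z₂ − v₂²/2g = 95.67 − 33.62 − 0.291 = 61.76 m.
P₂ = ρgψ₂ = 1000 × 9.81 × 61.76 ≈ 606 kPa.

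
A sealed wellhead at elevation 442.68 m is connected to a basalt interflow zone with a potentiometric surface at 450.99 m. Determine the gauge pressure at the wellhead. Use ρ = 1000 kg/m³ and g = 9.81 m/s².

Head above the cap: Δh = 450.99 − 442.68 = 8.31 m.
P = ρgΔh = 1000 × 9.81 × 8.31 = 81521 Pa ≈ 81.5 kPa.

P ≈ 81.5 kPa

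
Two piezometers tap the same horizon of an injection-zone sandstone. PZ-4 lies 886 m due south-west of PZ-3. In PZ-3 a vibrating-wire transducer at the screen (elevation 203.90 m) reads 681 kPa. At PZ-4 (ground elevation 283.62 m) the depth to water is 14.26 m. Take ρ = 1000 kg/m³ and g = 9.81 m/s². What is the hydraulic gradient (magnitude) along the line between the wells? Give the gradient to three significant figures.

Pressure head at PZ-3: ψ = P/(ρg) = 681×1000 / (1000 × 9.81) = 69.42 m.
Total head at PZ-3: h = z + ψ = 203.90 + 69.42 = 273.32 m.
Total head at PZ-4: h = 283.62 − 14.26 = 269.36 m.
Head difference: h(PZ-3) − h(PZ-4) = 273.32 − 269.36 = 3.96 m.
Hydraulic gradient: i = |Δh| / L = 3.96 / 886 = 0.00447.

i ≈ 0.00447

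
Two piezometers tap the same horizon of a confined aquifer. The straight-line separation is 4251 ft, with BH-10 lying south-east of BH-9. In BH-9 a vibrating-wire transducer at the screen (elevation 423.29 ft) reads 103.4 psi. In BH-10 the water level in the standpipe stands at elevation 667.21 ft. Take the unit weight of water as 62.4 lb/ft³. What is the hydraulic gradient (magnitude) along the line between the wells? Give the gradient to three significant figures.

i ≈ 0.00125

Pressure head at BH-9: ψ = 144·P/γ = 144 × 103.4 / 62.4 = 238.62 ft.
Total head at BH-9: h = z + ψ = 423.29 + 238.62 = 661.91 ft.
Total head at BH-10: h = 667.21 ft (water level in the piezometer is the total head).
Head difference: h(BH-9) − h(BH-10) = 661.91 − 667.21 = -5.30 ft.
Hydraulic gradient: i = |Δh| / L = 5.30 / 4251 = 0.00125.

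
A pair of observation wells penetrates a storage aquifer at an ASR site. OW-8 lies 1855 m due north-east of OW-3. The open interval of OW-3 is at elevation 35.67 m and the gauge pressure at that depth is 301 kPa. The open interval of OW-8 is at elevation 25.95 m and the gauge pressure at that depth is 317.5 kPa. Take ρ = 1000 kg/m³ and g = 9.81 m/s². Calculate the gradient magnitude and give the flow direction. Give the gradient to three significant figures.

i ≈ 0.00433; groundwater flows toward the north-east

Pressure head at OW-3: ψ = P/(ρg) = 301×1000 / (1000 × 9.81) = 30.68 m.
Total head at OW-3: h = z + ψ = 35.67 + 30.68 = 66.35 m.
Pressure head at OW-8: ψ = P/(ρg) = 317.5×1000 / (1000 × 9.81) = 32.36 m.
Total head at OW-8: h = z + ψ = 25.95 + 32.36 = 58.31 m.
Head difference: h(OW-3) − h(OW-8) = 66.35 − 58.31 = 8.04 m.
Hydraulic gradient: i = |Δh| / L = 8.04 / 1855 = 0.00433.
Flow is from higher to lower head: from OW-3 toward OW-8, i.e. toward the north-east.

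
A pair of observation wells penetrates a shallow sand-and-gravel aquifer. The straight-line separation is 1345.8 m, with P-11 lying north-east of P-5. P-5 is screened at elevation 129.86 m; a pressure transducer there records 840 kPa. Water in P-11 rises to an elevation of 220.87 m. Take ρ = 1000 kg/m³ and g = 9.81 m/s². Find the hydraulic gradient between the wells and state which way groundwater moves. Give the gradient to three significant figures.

Pressure head at P-5: ψ = P/(ρg) = 840×1000 / (1000 × 9.81) = 85.63 m.
Total head at P-5: h = z + ψ = 129.86 + 85.63 = 215.49 m.
Total head at P-11: h = 220.87 m (water level in the piezometer is the total head).
Head difference: h(P-5) − h(P-11) = 215.49 − 220.87 = -5.38 m.
Hydraulic gradient: i = |Δh| / L = 5.38 / 1345.8 = 0.00400.
Flow is from higher to lower head: from P-11 toward P-5, i.e. toward the south-west.

i ≈ 0.00400; groundwater flows toward the south-west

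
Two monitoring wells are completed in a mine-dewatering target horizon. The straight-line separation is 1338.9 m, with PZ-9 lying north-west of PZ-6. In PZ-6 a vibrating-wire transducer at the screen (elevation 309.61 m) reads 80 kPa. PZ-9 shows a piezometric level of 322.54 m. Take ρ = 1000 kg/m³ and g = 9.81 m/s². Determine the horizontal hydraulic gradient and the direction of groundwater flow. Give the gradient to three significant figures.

i ≈ 0.00357; groundwater flows toward the south-east

Pressure head at PZ-6: ψ = P/(ρg) = 80×1000 / (1000 × 9.81) = 8.15 m.
Total head at PZ-6: h = z + ψ = 309.61 + 8.15 = 317.76 m.
Total head at PZ-9: h = 322.54 m (water level in the piezometer is the total head).
Head difference: h(PZ-6) − h(PZ-9) = 317.76 − 322.54 = -4.78 m.
Hydraulic gradient: i = |Δh| / L = 4.78 / 1338.9 = 0.00357.
Flow is from higher to lower head: from PZ-9 toward PZ-6, i.e. toward the south-east.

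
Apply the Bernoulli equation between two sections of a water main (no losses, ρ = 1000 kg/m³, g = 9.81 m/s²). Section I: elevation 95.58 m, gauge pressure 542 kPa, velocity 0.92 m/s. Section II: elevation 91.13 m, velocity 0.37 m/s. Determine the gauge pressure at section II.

Pressure head at I: ψ₁ = P₁/(ρg) = 542×1000 / (1000 × 9.81) = 55.25 m.
Velocity heads: v₁²/2g = 0.92²/19.62 = 0.043 m; v₂²/2g = 0.37²/19.62 = 0.007 m.
Total head H = z₁ + ψ₁ + v₁²/2g = 95.58 + 55.25 + 0.043 = 150.87 m.
ψ₂ = H − z₂ − v₂²/2g = 150.87 − 91.13 − 0.007 = 59.73 m.
P₂ = ρgψ₂ = 1000 × 9.81 × 59.73 ≈ 586 kPa.

P₂ ≈ 586 kPa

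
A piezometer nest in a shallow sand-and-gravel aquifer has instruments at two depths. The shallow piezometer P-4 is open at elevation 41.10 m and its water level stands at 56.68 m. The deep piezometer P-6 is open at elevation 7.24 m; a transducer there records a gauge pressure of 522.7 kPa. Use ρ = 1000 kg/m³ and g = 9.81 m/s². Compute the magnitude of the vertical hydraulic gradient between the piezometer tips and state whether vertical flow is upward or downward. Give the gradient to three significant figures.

|i_v| ≈ 0.113; vertical flow is upward

Total head at P-4: h = 56.68 m (water level in the standpipe).
Pressure head at P-6: ψ = P/(ρg) = 522.7×1000 / (1000 × 9.81) = 53.28 m.
Total head at P-6: h = z + ψ = 7.24 + 53.28 = 60.52 m.
Δh = h(P-4) − h(P-6) = 56.68 − 60.52 = -3.84 m.
Vertical separation Δz = 41.10 − 7.24 = 33.86 m.
|i_v| = |Δh| / Δz = 3.84 / 33.86 = 0.113.
Head is higher in the deep piezometer, so vertical flow is upward (discharge condition).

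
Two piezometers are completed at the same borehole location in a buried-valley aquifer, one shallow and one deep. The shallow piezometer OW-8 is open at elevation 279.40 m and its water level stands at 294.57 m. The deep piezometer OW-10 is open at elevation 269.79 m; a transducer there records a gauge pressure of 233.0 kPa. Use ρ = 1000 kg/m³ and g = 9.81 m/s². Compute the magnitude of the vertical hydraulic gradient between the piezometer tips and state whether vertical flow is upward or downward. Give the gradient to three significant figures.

Total head at OW-8: h = 294.57 m (water level in the standpipe).
Pressure head at OW-10: ψ = P/(ρg) = 233.0×1000 / (1000 × 9.81) = 23.75 m.
Total head at OW-10: h = z + ψ = 269.79 + 23.75 = 293.54 m.
Δh = h(OW-8) − h(OW-10) = 294.57 − 293.54 = 1.03 m.
Vertical separation Δz = 279.40 − 269.79 = 9.61 m.
|i_v| = |Δh| / Δz = 1.03 / 9.61 = 0.107.
Head is higher in the shallow piezometer, so vertical flow is downward (recharge condition).

|i_v| ≈ 0.107; vertical flow is downward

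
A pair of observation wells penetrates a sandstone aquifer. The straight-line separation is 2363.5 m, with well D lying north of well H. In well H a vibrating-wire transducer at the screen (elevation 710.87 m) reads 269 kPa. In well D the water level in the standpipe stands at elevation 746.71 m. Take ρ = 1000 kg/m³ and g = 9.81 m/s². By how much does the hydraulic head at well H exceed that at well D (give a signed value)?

Δh ≈ -8.42 m

Pressure head at well H: ψ = P/(ρg) = 269×1000 / (1000 × 9.81) = 27.42 m.
Total head at well H: h = z + ψ = 710.87 + 27.42 = 738.29 m.
Total head at well D: h = 746.71 m (water level in the piezometer is the total head).
Head difference: h(well H) − h(well D) = 738.29 − 746.71 = -8.42 m.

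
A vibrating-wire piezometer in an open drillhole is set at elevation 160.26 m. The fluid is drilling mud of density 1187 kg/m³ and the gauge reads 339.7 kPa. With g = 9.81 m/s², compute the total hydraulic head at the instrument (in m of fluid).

h ≈ 189.43 m

ψ = P/(ρg) = 339.7×1000 / (1187 × 9.81) = 29.17 m.
h = z + ψ = 160.26 + 29.17 = 189.43 m.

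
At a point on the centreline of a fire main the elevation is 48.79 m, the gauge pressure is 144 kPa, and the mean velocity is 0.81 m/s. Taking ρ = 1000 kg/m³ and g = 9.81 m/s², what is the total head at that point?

h ≈ 63.50 m

Pressure head ψ = P/(ρg) = 144×1000 / (1000 × 9.81) = 14.68 m.
Velocity head = v²/(2g) = 0.81² / (2 × 9.81) = 0.033 m.
h = z + ψ + v²/(2g) = 48.79 + 14.68 + 0.033 = 63.50 m.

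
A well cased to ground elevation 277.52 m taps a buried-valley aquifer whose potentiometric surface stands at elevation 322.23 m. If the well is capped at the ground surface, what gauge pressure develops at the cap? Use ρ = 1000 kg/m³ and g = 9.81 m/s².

P ≈ 439 kPa

Head above the cap: Δh = 322.23 − 277.52 = 44.71 m.
P = ρgΔh = 1000 × 9.81 × 44.71 = 438605 Pa ≈ 439 kPa.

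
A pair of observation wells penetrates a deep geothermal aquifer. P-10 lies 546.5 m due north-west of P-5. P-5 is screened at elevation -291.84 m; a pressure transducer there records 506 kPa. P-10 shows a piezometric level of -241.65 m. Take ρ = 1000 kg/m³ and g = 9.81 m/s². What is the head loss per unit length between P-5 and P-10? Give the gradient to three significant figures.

i ≈ 0.00254 m/m

Pressure head at P-5: ψ = P/(ρg) = 506×1000 / (1000 × 9.81) = 51.58 m.
Total head at P-5: h = z + ψ = -291.84 + 51.58 = -240.26 m.
Total head at P-10: h = -241.65 m (water level in the piezometer is the total head).
Head difference: h(P-5) − h(P-10) = -240.26 − (-241.65) = 1.39 m.
Hydraulic gradient: i = |Δh| / L = 1.39 / 546.5 = 0.00254.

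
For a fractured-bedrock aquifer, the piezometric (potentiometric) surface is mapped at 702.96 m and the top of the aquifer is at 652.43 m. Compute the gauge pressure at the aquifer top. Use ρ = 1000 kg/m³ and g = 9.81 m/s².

Pressure head at the aquifer top: ψ = h − z = 702.96 − 652.43 = 50.53 m.
P = ρgψ = 1000 × 9.81 × 50.53 = 495699 Pa ≈ 496 kPa.

P ≈ 496 kPa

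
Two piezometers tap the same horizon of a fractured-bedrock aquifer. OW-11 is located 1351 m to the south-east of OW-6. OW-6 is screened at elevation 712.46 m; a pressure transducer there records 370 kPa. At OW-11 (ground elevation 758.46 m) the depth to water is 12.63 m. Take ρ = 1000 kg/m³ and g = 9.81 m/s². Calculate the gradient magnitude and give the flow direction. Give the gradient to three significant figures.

Pressure head at OW-6: ψ = P/(ρg) = 370×1000 / (1000 × 9.81) = 37.72 m.
Total head at OW-6: h = z + ψ = 712.46 + 37.72 = 750.18 m.
Total head at OW-11: h = 758.46 − 12.63 = 745.83 m.
Head difference: h(OW-6) − h(OW-11) = 750.18 − 745.83 = 4.35 m.
Hydraulic gradient: i = |Δh| / L = 4.35 / 1351 = 0.00322.
Flow is from higher to lower head: from OW-6 toward OW-11, i.e. toward the south-east.

i ≈ 0.00322; groundwater flows toward the south-east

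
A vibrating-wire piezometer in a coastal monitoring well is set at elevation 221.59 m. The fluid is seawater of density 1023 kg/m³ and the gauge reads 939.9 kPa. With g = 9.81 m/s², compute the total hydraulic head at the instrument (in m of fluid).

h ≈ 315.25 m

ψ = P/(ρg) = 939.9×1000 / (1023 × 9.81) = 93.66 m.
h = z + ψ = 221.59 + 93.66 = 315.25 m.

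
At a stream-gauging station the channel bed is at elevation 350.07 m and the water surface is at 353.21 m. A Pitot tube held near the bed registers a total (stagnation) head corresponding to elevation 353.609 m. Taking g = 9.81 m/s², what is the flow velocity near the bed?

v ≈ 2.80 m/s

Near the bed, under hydrostatic conditions, the piezometric head (z + ψ) equals the free-surface elevation, 353.21 m.
Velocity head = total − piezometric = 353.609 − 353.21 = 0.399 m.
v = √(2g·h_v) = √(2 × 9.81 × 0.399) = 2.80 m/s.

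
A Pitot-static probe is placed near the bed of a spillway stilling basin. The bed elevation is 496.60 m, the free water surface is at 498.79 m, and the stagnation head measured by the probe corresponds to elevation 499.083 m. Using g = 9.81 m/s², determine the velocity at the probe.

v ≈ 2.40 m/s

Near the bed, under hydrostatic conditions, the piezometric head (z + ψ) equals the free-surface elevation, 498.79 m.
Velocity head = total − piezometric = 499.083 − 498.79 = 0.293 m.
v = √(2g·h_v) = √(2 × 9.81 × 0.293) = 2.40 m/s.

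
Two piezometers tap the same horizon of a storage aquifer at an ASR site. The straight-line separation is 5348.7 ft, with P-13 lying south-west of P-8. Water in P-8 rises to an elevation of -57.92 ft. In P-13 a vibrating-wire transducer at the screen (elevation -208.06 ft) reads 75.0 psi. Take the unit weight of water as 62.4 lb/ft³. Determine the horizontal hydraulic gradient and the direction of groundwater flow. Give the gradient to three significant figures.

Total head at P-8: h = -57.92 ft (water level in the piezometer is the total head).
Pressure head at P-13: ψ = 144·P/γ = 144 × 75.0 / 62.4 = 173.08 ft.
Total head at P-13: h = z + ψ = -208.06 + 173.08 = -34.98 ft.
Head difference: h(P-8) − h(P-13) = -57.92 − (-34.98) = -22.94 ft.
Hydraulic gradient: i = |Δh| / L = 22.94 / 5348.7 = 0.00429.
Flow is from higher to lower head: from P-13 toward P-8, i.e. toward the north-east.

i ≈ 0.00429; groundwater flows toward the north-east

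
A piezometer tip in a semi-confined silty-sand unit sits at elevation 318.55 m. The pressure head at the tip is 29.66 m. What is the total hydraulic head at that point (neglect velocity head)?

h = z + ψ = 318.55 + 29.66 = 348.21 m.

h ≈ 348.21 m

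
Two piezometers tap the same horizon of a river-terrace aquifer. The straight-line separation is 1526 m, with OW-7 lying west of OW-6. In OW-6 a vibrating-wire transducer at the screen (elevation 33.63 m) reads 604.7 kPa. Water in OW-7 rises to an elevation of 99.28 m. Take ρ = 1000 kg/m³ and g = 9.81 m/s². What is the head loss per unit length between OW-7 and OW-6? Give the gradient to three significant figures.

Pressure head at OW-6: ψ = P/(ρg) = 604.7×1000 / (1000 × 9.81) = 61.64 m.
Total head at OW-6: h = z + ψ = 33.63 + 61.64 = 95.27 m.
Total head at OW-7: h = 99.28 m (water level in the piezometer is the total head).
Head difference: h(OW-6) − h(OW-7) = 95.27 − 99.28 = -4.01 m.
Hydraulic gradient: i = |Δh| / L = 4.01 / 1526 = 0.00263.

i ≈ 0.00263 m/m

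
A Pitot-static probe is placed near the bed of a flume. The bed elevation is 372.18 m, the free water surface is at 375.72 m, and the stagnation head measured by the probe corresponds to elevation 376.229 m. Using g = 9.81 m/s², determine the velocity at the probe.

v ≈ 3.16 m/s

Near the bed, under hydrostatic conditions, the piezometric head (z + ψ) equals the free-surface elevation, 375.72 m.
Velocity head = total − piezometric = 376.229 − 375.72 = 0.509 m.
v = √(2g·h_v) = √(2 × 9.81 × 0.509) = 3.16 m/s.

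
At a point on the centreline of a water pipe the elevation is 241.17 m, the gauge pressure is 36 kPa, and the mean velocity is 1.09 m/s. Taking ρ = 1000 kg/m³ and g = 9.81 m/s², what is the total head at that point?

Pressure head ψ = P/(ρg) = 36×1000 / (1000 × 9.81) = 3.67 m.
Velocity head = v²/(2g) = 1.09² / (2 × 9.81) = 0.061 m.
h = z + ψ + v²/(2g) = 241.17 + 3.67 + 0.061 = 244.90 m.

h ≈ 244.90 m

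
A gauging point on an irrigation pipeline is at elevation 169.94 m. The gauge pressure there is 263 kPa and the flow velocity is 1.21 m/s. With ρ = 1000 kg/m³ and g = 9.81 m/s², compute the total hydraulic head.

Pressure head ψ = P/(ρg) = 263×1000 / (1000 × 9.81) = 26.81 m.
Velocity head = v²/(2g) = 1.21² / (2 × 9.81) = 0.075 m.
h = z + ψ + v²/(2g) = 169.94 + 26.81 + 0.075 = 196.82 m.

h ≈ 196.82 m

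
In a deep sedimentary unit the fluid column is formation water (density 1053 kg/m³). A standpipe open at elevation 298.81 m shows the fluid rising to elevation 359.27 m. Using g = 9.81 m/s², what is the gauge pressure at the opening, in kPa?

P ≈ 625 kPa

Pressure head ψ = h − z = 359.27 − 298.81 = 60.46 m.
P = ρgψ = 1053 × 9.81 × 60.46 = 624548 Pa ≈ 625 kPa.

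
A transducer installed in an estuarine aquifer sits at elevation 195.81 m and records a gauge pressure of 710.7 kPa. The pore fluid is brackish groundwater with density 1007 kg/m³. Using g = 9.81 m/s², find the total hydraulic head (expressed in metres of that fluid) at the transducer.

ψ = P/(ρg) = 710.7×1000 / (1007 × 9.81) = 71.94 m.
h = z + ψ = 195.81 + 71.94 = 267.75 m.

h ≈ 267.75 m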